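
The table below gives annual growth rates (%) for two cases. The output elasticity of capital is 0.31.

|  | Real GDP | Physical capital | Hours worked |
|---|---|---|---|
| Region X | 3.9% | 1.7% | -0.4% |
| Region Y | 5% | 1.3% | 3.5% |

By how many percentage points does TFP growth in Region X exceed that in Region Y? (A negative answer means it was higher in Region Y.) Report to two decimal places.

Labor's share = 1 − 0.31 = 0.69.
Region X: TFP = 3.9 − 0.527 + 0.276 = 3.649%.
Region Y: TFP = 5 − 0.403 − 2.415 = 2.182%.
Difference = 3.649 − (2.182) = 1.467 pp.

1.47 percentage points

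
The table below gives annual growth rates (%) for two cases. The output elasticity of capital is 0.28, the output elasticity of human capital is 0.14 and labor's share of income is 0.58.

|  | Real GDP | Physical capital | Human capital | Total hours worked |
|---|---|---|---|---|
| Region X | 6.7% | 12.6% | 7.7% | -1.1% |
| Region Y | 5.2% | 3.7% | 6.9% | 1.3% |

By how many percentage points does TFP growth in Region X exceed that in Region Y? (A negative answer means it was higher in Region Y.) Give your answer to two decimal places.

Labor's share = 1 − 0.28 − 0.14 = 0.58.
Region X: TFP = 6.7 − 3.528 − 1.078 + 0.638 = 2.732%.
Region Y: TFP = 5.2 − 1.036 − 0.966 − 0.754 = 2.444%.
Difference = 2.732 − (2.444) = 0.288 pp.

0.29 percentage points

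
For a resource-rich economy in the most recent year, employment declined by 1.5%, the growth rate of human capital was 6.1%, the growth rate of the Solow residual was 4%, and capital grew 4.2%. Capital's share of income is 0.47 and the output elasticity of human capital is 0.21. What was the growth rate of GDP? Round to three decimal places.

GDP growth was 6.775%.

Labor's share = 1 − 0.47 − 0.21 = 0.32.
Capital: 0.47 × 4.2 = 1.974 pp.
Human capital: 0.21 × 6.1 = 1.281 pp.
Employment: 0.32 × (-1.5) = -0.48 pp.
Output growth = 4 + 2.775 = 6.775%.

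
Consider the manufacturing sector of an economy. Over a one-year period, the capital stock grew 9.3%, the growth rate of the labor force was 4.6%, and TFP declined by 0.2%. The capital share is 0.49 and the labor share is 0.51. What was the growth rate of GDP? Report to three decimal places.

Labor's share = 1 − 0.49 = 0.51.
The capital stock: 0.49 × 9.3 = 4.557 pp.
The labor force: 0.51 × 4.6 = 2.346 pp.
Output growth = -0.2 + 6.903 = 6.703%.

6.703%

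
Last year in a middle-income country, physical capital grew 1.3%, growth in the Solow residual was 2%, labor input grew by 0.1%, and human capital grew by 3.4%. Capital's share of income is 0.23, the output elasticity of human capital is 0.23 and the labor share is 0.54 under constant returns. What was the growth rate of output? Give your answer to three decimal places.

Labor's share = 1 − 0.23 − 0.23 = 0.54.
Physical capital: 0.23 × 1.3 = 0.299 pp.
Human capital: 0.23 × 3.4 = 0.782 pp.
Labor input: 0.54 × 0.1 = 0.054 pp.
Output growth = 2 + 1.135 = 3.135%.

3.135%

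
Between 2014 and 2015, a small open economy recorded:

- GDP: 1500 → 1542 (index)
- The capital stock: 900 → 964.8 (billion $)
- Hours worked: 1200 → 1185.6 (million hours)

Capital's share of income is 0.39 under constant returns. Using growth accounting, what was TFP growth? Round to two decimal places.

GDP growth = (1542 − 1500) / 1500 = 2.8%.
The capital stock growth = (964.8 − 900) / 900 = 7.2%.
Hours worked growth = (1185.6 − 1200) / 1200 = -1.2%.
Labor's share = 1 − 0.39 = 0.61.
The capital stock: 0.39 × 7.2 = 2.808 pp.
Hours worked: 0.61 × (-1.2) = -0.732 pp.
TFP growth = 2.8 − 2.076 = 0.724%.

TFP growth was 0.72%.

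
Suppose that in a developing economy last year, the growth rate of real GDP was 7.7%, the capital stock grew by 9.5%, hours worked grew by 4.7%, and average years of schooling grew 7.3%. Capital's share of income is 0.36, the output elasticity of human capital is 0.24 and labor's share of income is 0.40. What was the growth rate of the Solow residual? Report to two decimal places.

The Solow residual growth was 0.65%.

Labor's share = 1 − 0.36 − 0.24 = 0.4.
The capital stock: 0.36 × 9.5 = 3.42 pp.
Average years of schooling: 0.24 × 7.3 = 1.752 pp.
Hours worked: 0.4 × 4.7 = 1.88 pp.
TFP growth = 7.7 − 7.052 = 0.648%.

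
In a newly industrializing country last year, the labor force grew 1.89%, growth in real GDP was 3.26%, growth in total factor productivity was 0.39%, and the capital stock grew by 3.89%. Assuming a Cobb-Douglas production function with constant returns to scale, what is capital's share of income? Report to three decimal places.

gY = gA + α·gK + (1−α)·gL, so gY − gA − gL = α(gK − gL).
3.26 − 0.39 − 1.89 = α × (3.89 − 1.89).
0.98 = 2 α, so α = 0.49.

0.490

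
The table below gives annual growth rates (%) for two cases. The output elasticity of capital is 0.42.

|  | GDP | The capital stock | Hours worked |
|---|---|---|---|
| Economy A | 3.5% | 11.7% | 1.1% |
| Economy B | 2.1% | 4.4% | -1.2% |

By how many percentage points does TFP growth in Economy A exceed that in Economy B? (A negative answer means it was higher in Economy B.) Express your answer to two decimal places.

Labor's share = 1 − 0.42 = 0.58.
Economy A: TFP = 3.5 − 4.914 − 0.638 = -2.052%.
Economy B: TFP = 2.1 − 1.848 + 0.696 = 0.948%.
Difference = -2.052 − (0.948) = -3 pp.

-3.00 percentage points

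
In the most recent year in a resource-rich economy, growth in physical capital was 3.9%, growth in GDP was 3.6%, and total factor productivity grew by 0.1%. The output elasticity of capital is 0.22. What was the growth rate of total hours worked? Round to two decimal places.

Labor's share = 1 − 0.22 = 0.78.
gY = gA + 0.22×3.9 + 0.78×g.
0.78×g = 3.6 − 0.1 − 0.858 = 2.642.
g = 2.642 / 0.78 = 3.3872%.

Total hours worked growth was 3.39%.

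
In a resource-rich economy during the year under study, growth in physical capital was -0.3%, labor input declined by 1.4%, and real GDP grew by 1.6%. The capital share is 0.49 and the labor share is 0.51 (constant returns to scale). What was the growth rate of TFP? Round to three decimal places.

2.461%

Labor's share = 1 − 0.49 = 0.51.
Physical capital: 0.49 × (-0.3) = -0.147 pp.
Labor input: 0.51 × (-1.4) = -0.714 pp.
TFP growth = 1.6 + 0.861 = 2.461%.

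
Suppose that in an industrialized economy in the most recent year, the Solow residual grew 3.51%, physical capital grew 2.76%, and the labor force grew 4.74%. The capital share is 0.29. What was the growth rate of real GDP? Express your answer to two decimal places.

7.68%

Labor's share = 1 − 0.29 = 0.71.
Physical capital: 0.29 × 2.76 = 0.8004 pp.
The labor force: 0.71 × 4.74 = 3.3654 pp.
Output growth = 3.51 + 4.1658 = 7.6758%.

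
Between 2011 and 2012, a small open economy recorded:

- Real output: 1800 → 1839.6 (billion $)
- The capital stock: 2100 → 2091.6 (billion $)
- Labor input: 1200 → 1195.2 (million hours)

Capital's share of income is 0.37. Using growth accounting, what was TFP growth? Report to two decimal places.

Real output growth = (1839.6 − 1800) / 1800 = 2.2%.
The capital stock growth = (2091.6 − 2100) / 2100 = -0.4%.
Labor input growth = (1195.2 − 1200) / 1200 = -0.4%.
Labor's share = 1 − 0.37 = 0.63.
The capital stock: 0.37 × (-0.4) = -0.148 pp.
Labor input: 0.63 × (-0.4) = -0.252 pp.
TFP growth = 2.2 + 0.4 = 2.6%.

2.60%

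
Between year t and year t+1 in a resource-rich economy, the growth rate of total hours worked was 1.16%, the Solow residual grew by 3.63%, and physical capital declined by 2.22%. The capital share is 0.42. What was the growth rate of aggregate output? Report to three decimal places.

3.370%

Labor's share = 1 − 0.42 = 0.58.
Physical capital: 0.42 × (-2.22) = -0.9324 pp.
Total hours worked: 0.58 × 1.16 = 0.6728 pp.
Output growth = 3.63 + (-0.2596) = 3.3704%.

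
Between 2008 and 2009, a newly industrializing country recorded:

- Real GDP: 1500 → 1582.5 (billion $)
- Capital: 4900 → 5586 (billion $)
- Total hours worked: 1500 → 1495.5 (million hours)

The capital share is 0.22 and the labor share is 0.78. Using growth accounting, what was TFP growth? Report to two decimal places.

Real GDP growth = (1582.5 − 1500) / 1500 = 5.5%.
Capital growth = (5586 − 4900) / 4900 = 14%.
Total hours worked growth = (1495.5 − 1500) / 1500 = -0.3%.
Labor's share = 1 − 0.22 = 0.78.
Capital: 0.22 × 14 = 3.08 pp.
Total hours worked: 0.78 × (-0.3) = -0.234 pp.
TFP growth = 5.5 − 2.846 = 2.654%.

2.65%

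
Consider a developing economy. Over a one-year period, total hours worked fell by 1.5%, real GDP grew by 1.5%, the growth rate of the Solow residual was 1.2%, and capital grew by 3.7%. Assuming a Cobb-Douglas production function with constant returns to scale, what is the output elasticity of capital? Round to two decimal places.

0.35

gY = gA + α·gK + (1−α)·gL, so gY − gA − gL = α(gK − gL).
1.5 − 1.2 + 1.5 = α × (3.7 − (-1.5)).
1.8 = 5.2 α, so α = 0.3462.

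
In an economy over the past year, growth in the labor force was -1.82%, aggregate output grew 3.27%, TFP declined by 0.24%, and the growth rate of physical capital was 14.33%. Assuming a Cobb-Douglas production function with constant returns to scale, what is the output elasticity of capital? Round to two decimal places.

gY = gA + α·gK + (1−α)·gL, so gY − gA − gL = α(gK − gL).
3.27 + 0.24 + 1.82 = α × (14.33 − (-1.82)).
5.33 = 16.15 α, so α = 0.33.

α = 0.33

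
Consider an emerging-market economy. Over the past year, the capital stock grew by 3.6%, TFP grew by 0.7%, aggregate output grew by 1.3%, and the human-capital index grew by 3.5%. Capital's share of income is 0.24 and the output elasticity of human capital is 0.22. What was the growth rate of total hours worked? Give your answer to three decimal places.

-1.915%

Labor's share = 1 − 0.24 − 0.22 = 0.54.
gY = gA + 0.24×3.6 + 0.22×3.5 + 0.54×g.
0.54×g = 1.3 − 0.7 − 1.634 = -1.034.
g = -1.034 / 0.54 = -1.91481%.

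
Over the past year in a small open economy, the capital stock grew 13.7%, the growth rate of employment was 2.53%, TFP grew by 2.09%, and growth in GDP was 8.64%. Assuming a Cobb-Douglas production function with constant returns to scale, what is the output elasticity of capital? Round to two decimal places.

The output elasticity of capital is 0.36.

gY = gA + α·gK + (1−α)·gL, so gY − gA − gL = α(gK − gL).
8.64 − 2.09 − 2.53 = α × (13.7 − 2.53).
4.02 = 11.17 α, so α = 0.3599.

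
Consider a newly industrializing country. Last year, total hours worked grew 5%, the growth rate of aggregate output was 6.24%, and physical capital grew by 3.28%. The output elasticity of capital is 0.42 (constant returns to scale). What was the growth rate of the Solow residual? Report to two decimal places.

Labor's share = 1 − 0.42 = 0.58.
Physical capital: 0.42 × 3.28 = 1.3776 pp.
Total hours worked: 0.58 × 5 = 2.9 pp.
TFP growth = 6.24 − 4.2776 = 1.9624%.

The Solow residual grew 1.96%.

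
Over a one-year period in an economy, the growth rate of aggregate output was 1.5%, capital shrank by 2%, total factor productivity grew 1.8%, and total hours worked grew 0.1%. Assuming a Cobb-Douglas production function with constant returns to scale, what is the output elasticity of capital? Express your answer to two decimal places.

The output elasticity of capital is 0.19.

gY = gA + α·gK + (1−α)·gL, so gY − gA − gL = α(gK − gL).
1.5 − 1.8 − 0.1 = α × (-2 − 0.1).
-0.4 = -2.1 α, so α = 0.1905.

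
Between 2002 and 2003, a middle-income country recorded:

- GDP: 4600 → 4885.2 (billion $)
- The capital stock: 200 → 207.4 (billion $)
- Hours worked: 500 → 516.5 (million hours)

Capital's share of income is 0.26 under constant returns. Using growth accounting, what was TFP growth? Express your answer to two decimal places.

GDP growth = (4885.2 − 4600) / 4600 = 6.2%.
The capital stock growth = (207.4 − 200) / 200 = 3.7%.
Hours worked growth = (516.5 − 500) / 500 = 3.3%.
Labor's share = 1 − 0.26 = 0.74.
The capital stock: 0.26 × 3.7 = 0.962 pp.
Hours worked: 0.74 × 3.3 = 2.442 pp.
TFP growth = 6.2 − 3.404 = 2.796%.

TFP grew 2.80%.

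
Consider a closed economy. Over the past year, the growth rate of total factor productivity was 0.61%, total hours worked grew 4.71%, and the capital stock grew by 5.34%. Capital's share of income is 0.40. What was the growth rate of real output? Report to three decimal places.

Labor's share = 1 − 0.4 = 0.6.
The capital stock: 0.4 × 5.34 = 2.136 pp.
Total hours worked: 0.6 × 4.71 = 2.826 pp.
Output growth = 0.61 + 4.962 = 5.572%.

Real output grew 5.572%.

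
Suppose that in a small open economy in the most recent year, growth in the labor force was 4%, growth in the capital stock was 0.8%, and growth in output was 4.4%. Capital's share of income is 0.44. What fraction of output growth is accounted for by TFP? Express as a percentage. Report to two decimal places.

Labor's share = 1 − 0.44 = 0.56.
The capital stock: 0.44 × 0.8 = 0.352 pp.
The labor force: 0.56 × 4 = 2.24 pp.
TFP growth = 4.4 − 2.592 = 1.808%.
TFP share of growth = 1.808 / 4.4 × 100 = 41.0909%.

41.09%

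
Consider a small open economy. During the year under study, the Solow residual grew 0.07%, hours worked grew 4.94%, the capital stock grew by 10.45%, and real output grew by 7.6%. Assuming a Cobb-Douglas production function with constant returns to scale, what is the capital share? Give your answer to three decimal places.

0.470

gY = gA + α·gK + (1−α)·gL, so gY − gA − gL = α(gK − gL).
7.6 − 0.07 − 4.94 = α × (10.45 − 4.94).
2.59 = 5.51 α, so α = 0.47005.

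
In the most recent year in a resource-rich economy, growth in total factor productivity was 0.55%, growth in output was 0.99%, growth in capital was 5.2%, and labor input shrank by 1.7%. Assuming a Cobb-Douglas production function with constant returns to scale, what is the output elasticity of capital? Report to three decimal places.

gY = gA + α·gK + (1−α)·gL, so gY − gA − gL = α(gK − gL).
0.99 − 0.55 + 1.7 = α × (5.2 − (-1.7)).
2.14 = 6.9 α, so α = 0.31014.

α = 0.310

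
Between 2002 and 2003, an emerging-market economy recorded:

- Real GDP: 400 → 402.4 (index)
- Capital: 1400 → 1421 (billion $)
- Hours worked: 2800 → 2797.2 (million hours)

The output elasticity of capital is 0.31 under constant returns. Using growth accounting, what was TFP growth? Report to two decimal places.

0.20%

Real GDP growth = (402.4 − 400) / 400 = 0.6%.
Capital growth = (1421 − 1400) / 1400 = 1.5%.
Hours worked growth = (2797.2 − 2800) / 2800 = -0.1%.
Labor's share = 1 − 0.31 = 0.69.
Capital: 0.31 × 1.5 = 0.465 pp.
Hours worked: 0.69 × (-0.1) = -0.069 pp.
TFP growth = 0.6 − 0.396 = 0.204%.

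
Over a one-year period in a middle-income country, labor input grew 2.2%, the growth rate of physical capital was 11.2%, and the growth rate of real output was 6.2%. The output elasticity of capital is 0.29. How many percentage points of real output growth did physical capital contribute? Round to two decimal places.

Contribution = share × growth = 0.29 × 11.2 = 3.248 pp.

3.25 pp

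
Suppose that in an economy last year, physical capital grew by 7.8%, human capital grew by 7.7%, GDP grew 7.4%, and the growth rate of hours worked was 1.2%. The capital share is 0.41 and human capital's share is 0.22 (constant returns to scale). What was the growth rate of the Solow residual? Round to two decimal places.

Labor's share = 1 − 0.41 − 0.22 = 0.37.
Physical capital: 0.41 × 7.8 = 3.198 pp.
Human capital: 0.22 × 7.7 = 1.694 pp.
Hours worked: 0.37 × 1.2 = 0.444 pp.
TFP growth = 7.4 − 5.336 = 2.064%.

2.06%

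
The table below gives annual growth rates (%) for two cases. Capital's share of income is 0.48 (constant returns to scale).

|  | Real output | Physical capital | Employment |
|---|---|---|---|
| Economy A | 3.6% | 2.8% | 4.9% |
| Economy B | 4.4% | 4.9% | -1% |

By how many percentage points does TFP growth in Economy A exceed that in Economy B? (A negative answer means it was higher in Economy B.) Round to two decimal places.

-2.86 percentage points

Labor's share = 1 − 0.48 = 0.52.
Economy A: TFP = 3.6 − 1.344 − 2.548 = -0.292%.
Economy B: TFP = 4.4 − 2.352 + 0.52 = 2.568%.
Difference = -0.292 − (2.568) = -2.86 pp.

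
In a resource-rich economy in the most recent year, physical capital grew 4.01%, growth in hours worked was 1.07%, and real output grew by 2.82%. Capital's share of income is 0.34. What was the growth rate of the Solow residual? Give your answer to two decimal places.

0.75%

Labor's share = 1 − 0.34 = 0.66.
Physical capital: 0.34 × 4.01 = 1.3634 pp.
Hours worked: 0.66 × 1.07 = 0.7062 pp.
TFP growth = 2.82 − 2.0696 = 0.7504%.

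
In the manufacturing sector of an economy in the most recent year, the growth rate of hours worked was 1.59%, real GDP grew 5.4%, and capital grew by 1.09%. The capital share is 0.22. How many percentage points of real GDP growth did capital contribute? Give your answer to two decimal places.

Contribution = share × growth = 0.22 × 1.09 = 0.2398 pp.

0.24 pp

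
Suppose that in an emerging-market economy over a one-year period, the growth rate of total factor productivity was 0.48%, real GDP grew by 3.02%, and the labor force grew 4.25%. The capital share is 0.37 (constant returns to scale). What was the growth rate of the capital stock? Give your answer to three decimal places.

Labor's share = 1 − 0.37 = 0.63.
gY = gA + 0.63×4.25 + 0.37×g.
0.37×g = 3.02 − 0.48 − 2.6775 = -0.1375.
g = -0.1375 / 0.37 = -0.37162%.

-0.372%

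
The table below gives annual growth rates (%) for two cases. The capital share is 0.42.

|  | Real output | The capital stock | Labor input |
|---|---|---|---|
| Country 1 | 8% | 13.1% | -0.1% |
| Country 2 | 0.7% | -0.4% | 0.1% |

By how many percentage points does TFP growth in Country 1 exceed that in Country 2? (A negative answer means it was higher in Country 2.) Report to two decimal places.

1.75 percentage points

Labor's share = 1 − 0.42 = 0.58.
Country 1: TFP = 8 − 5.502 + 0.058 = 2.556%.
Country 2: TFP = 0.7 + 0.168 − 0.058 = 0.81%.
Difference = 2.556 − (0.81) = 1.746 pp.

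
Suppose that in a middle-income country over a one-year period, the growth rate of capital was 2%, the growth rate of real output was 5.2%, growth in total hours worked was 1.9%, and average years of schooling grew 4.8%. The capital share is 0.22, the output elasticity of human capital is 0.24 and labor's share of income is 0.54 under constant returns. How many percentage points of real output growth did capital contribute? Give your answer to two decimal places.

0.44

Contribution = share × growth = 0.22 × 2 = 0.44 pp.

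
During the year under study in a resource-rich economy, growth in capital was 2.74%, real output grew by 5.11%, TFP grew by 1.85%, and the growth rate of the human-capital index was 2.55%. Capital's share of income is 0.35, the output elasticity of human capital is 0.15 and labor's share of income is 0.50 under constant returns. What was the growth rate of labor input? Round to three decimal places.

3.837%

Labor's share = 1 − 0.35 − 0.15 = 0.5.
gY = gA + 0.35×2.74 + 0.15×2.55 + 0.5×g.
0.5×g = 5.11 − 1.85 − 1.3415 = 1.9185.
g = 1.9185 / 0.5 = 3.837%.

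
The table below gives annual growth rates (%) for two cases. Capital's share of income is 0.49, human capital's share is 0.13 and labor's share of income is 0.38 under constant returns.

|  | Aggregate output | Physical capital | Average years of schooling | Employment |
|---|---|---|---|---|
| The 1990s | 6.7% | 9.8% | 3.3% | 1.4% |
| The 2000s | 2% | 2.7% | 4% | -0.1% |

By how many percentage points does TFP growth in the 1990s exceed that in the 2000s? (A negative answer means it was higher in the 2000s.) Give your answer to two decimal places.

0.74 percentage points

Labor's share = 1 − 0.49 − 0.13 = 0.38.
The 1990s: TFP = 6.7 − 4.802 − 0.429 − 0.532 = 0.937%.
The 2000s: TFP = 2 − 1.323 − 0.52 + 0.038 = 0.195%.
Difference = 0.937 − (0.195) = 0.742 pp.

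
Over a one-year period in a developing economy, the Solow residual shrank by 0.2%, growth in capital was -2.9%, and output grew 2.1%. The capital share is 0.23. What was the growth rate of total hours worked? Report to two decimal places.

Total hours worked growth was 3.85%.

Labor's share = 1 − 0.23 = 0.77.
gY = gA + 0.23×(-2.9) + 0.77×g.
0.77×g = 2.1 + 0.2 + 0.667 = 2.967.
g = 2.967 / 0.77 = 3.8532%.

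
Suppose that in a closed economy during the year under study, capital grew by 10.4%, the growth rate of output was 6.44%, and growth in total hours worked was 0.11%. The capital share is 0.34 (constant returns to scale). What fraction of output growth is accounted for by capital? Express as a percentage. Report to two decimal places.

Capital contributed 0.34 × 10.4 = 3.536 pp.
Share of growth = 3.536 / 6.44 × 100 = 54.9068%.

54.91%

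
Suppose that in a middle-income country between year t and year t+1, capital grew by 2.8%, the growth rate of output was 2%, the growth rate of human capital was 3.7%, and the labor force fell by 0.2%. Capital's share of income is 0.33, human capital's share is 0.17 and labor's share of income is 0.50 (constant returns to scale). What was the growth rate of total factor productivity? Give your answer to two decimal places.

0.55%

Labor's share = 1 − 0.33 − 0.17 = 0.5.
Capital: 0.33 × 2.8 = 0.924 pp.
Human capital: 0.17 × 3.7 = 0.629 pp.
The labor force: 0.5 × (-0.2) = -0.1 pp.
TFP growth = 2 − 1.453 = 0.547%.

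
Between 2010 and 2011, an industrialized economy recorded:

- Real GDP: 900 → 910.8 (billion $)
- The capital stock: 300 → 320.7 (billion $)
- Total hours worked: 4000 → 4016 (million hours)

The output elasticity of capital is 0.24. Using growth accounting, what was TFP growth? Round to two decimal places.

Real GDP growth = (910.8 − 900) / 900 = 1.2%.
The capital stock growth = (320.7 − 300) / 300 = 6.9%.
Total hours worked growth = (4016 − 4000) / 4000 = 0.4%.
Labor's share = 1 − 0.24 = 0.76.
The capital stock: 0.24 × 6.9 = 1.656 pp.
Total hours worked: 0.76 × 0.4 = 0.304 pp.
TFP growth = 1.2 − 1.96 = -0.76%.

-0.76%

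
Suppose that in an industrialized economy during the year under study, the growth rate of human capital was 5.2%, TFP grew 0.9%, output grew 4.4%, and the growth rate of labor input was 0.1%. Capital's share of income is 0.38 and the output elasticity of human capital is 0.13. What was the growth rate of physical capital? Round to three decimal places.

Labor's share = 1 − 0.38 − 0.13 = 0.49.
gY = gA + 0.13×5.2 + 0.49×0.1 + 0.38×g.
0.38×g = 4.4 − 0.9 − 0.725 = 2.775.
g = 2.775 / 0.38 = 7.30263%.

7.303%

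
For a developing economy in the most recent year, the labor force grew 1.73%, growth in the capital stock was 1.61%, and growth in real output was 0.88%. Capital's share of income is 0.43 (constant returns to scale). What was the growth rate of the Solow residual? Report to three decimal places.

Labor's share = 1 − 0.43 = 0.57.
The capital stock: 0.43 × 1.61 = 0.6923 pp.
The labor force: 0.57 × 1.73 = 0.9861 pp.
TFP growth = 0.88 − 1.6784 = -0.7984%.

-0.798%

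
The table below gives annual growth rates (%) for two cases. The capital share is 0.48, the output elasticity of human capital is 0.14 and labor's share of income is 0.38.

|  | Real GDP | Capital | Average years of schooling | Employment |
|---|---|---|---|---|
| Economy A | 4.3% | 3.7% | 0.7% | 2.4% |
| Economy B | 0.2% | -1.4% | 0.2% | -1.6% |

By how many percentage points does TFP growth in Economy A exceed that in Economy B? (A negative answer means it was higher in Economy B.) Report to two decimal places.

0.06 percentage points

Labor's share = 1 − 0.48 − 0.14 = 0.38.
Economy A: TFP = 4.3 − 1.776 − 0.098 − 0.912 = 1.514%.
Economy B: TFP = 0.2 + 0.672 − 0.028 + 0.608 = 1.452%.
Difference = 1.514 − (1.452) = 0.062 pp.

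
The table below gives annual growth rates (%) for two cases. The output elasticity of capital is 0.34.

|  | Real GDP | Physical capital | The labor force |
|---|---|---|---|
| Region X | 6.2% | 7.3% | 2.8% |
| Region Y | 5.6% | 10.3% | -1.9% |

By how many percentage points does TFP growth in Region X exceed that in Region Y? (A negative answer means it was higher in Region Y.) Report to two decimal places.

-1.48 percentage points

Labor's share = 1 − 0.34 = 0.66.
Region X: TFP = 6.2 − 2.482 − 1.848 = 1.87%.
Region Y: TFP = 5.6 − 3.502 + 1.254 = 3.352%.
Difference = 1.87 − (3.352) = -1.482 pp.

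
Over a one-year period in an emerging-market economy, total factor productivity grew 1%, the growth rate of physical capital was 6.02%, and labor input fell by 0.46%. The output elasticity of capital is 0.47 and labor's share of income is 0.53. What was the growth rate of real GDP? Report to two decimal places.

Labor's share = 1 − 0.47 = 0.53.
Physical capital: 0.47 × 6.02 = 2.8294 pp.
Labor input: 0.53 × (-0.46) = -0.2438 pp.
Output growth = 1 + 2.5856 = 3.5856%.

Real GDP grew 3.59%.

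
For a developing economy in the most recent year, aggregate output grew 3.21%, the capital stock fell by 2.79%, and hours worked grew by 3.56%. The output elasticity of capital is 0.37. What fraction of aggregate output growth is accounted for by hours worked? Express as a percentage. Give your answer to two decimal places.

Labor's share = 1 − 0.37 = 0.63.
Hours worked contributed 0.63 × 3.56 = 2.2428 pp.
Share of growth = 2.2428 / 3.21 × 100 = 69.8692%.

Hours worked accounted for 69.87% of growth.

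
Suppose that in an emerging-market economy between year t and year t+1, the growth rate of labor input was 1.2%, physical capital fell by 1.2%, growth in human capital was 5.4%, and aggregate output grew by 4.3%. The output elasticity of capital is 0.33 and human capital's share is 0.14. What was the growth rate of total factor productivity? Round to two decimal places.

Labor's share = 1 − 0.33 − 0.14 = 0.53.
Physical capital: 0.33 × (-1.2) = -0.396 pp.
Human capital: 0.14 × 5.4 = 0.756 pp.
Labor input: 0.53 × 1.2 = 0.636 pp.
TFP growth = 4.3 − 0.996 = 3.304%.

3.30%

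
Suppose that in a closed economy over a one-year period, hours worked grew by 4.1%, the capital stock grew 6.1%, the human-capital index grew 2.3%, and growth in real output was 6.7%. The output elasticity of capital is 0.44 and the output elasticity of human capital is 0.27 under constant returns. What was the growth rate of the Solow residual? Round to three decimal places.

The Solow residual growth was 2.206%.

Labor's share = 1 − 0.44 − 0.27 = 0.29.
The capital stock: 0.44 × 6.1 = 2.684 pp.
The human-capital index: 0.27 × 2.3 = 0.621 pp.
Hours worked: 0.29 × 4.1 = 1.189 pp.
TFP growth = 6.7 − 4.494 = 2.206%.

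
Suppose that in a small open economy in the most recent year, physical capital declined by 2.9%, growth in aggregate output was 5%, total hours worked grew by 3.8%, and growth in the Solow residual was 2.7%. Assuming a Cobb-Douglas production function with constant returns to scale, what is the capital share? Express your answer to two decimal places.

0.22

gY = gA + α·gK + (1−α)·gL, so gY − gA − gL = α(gK − gL).
5 − 2.7 − 3.8 = α × (-2.9 − 3.8).
-1.5 = -6.7 α, so α = 0.2239.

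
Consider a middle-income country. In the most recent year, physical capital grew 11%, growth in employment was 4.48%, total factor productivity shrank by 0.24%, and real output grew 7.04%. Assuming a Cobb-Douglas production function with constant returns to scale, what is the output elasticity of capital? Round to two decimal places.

0.43

gY = gA + α·gK + (1−α)·gL, so gY − gA − gL = α(gK − gL).
7.04 + 0.24 − 4.48 = α × (11 − 4.48).
2.8 = 6.52 α, so α = 0.4294.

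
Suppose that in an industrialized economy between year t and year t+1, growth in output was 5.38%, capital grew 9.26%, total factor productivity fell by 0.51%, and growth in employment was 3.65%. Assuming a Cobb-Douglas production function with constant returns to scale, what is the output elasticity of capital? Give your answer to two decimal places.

gY = gA + α·gK + (1−α)·gL, so gY − gA − gL = α(gK − gL).
5.38 + 0.51 − 3.65 = α × (9.26 − 3.65).
2.24 = 5.61 α, so α = 0.3993.

0.40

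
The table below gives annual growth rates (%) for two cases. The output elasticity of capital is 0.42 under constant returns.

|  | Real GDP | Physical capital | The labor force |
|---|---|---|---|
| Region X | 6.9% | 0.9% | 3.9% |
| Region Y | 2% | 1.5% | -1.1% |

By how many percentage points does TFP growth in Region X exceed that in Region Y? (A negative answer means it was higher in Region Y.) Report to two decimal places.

2.25 percentage points

Labor's share = 1 − 0.42 = 0.58.
Region X: TFP = 6.9 − 0.378 − 2.262 = 4.26%.
Region Y: TFP = 2 − 0.63 + 0.638 = 2.008%.
Difference = 4.26 − (2.008) = 2.252 pp.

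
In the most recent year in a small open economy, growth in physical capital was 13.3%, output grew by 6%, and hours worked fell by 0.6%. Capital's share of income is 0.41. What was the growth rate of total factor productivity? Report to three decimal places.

0.901%

Labor's share = 1 − 0.41 = 0.59.
Physical capital: 0.41 × 13.3 = 5.453 pp.
Hours worked: 0.59 × (-0.6) = -0.354 pp.
TFP growth = 6 − 5.099 = 0.901%.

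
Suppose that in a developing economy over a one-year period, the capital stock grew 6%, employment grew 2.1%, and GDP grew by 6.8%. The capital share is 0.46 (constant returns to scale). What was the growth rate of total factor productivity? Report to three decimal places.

Labor's share = 1 − 0.46 = 0.54.
The capital stock: 0.46 × 6 = 2.76 pp.
Employment: 0.54 × 2.1 = 1.134 pp.
TFP growth = 6.8 − 3.894 = 2.906%.

Total factor productivity grew 2.906%.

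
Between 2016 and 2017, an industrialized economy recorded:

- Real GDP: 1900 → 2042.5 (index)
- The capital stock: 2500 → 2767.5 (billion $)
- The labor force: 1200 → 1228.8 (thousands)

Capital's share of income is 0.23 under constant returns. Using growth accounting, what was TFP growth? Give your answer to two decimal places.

Real GDP growth = (2042.5 − 1900) / 1900 = 7.5%.
The capital stock growth = (2767.5 − 2500) / 2500 = 10.7%.
The labor force growth = (1228.8 − 1200) / 1200 = 2.4%.
Labor's share = 1 − 0.23 = 0.77.
The capital stock: 0.23 × 10.7 = 2.461 pp.
The labor force: 0.77 × 2.4 = 1.848 pp.
TFP growth = 7.5 − 4.309 = 3.191%.

3.19%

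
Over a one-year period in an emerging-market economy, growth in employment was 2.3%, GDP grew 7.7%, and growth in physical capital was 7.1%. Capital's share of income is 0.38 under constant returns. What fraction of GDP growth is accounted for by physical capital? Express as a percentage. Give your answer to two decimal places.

Physical capital accounted for 35.04% of growth.

Physical capital contributed 0.38 × 7.1 = 2.698 pp.
Share of growth = 2.698 / 7.7 × 100 = 35.039%.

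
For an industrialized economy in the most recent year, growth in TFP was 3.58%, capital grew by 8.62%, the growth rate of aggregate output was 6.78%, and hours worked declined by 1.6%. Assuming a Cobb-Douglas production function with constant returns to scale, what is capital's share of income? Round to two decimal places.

Capital's share of income is 0.47.

gY = gA + α·gK + (1−α)·gL, so gY − gA − gL = α(gK − gL).
6.78 − 3.58 + 1.6 = α × (8.62 − (-1.6)).
4.8 = 10.22 α, so α = 0.4697.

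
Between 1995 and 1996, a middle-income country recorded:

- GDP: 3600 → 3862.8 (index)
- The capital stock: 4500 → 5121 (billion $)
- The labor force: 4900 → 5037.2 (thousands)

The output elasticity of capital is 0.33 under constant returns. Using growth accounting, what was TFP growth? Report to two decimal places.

TFP growth was 0.87%.

GDP growth = (3862.8 − 3600) / 3600 = 7.3%.
The capital stock growth = (5121 − 4500) / 4500 = 13.8%.
The labor force growth = (5037.2 − 4900) / 4900 = 2.8%.
Labor's share = 1 − 0.33 = 0.67.
The capital stock: 0.33 × 13.8 = 4.554 pp.
The labor force: 0.67 × 2.8 = 1.876 pp.
TFP growth = 7.3 − 6.43 = 0.87%.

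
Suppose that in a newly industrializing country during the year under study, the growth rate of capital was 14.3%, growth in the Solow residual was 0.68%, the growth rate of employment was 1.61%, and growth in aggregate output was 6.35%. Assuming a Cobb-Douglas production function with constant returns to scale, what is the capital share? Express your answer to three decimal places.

gY = gA + α·gK + (1−α)·gL, so gY − gA − gL = α(gK − gL).
6.35 − 0.68 − 1.61 = α × (14.3 − 1.61).
4.06 = 12.69 α, so α = 0.31994.

0.320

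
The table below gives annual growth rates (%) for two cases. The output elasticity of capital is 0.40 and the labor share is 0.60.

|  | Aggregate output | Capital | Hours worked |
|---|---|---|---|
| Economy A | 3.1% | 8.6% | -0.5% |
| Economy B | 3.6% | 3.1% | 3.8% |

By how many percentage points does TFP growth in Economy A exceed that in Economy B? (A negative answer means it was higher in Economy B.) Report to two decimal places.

-0.12 percentage points

Labor's share = 1 − 0.4 = 0.6.
Economy A: TFP = 3.1 − 3.44 + 0.3 = -0.04%.
Economy B: TFP = 3.6 − 1.24 − 2.28 = 0.08%.
Difference = -0.04 − (0.08) = -0.12 pp.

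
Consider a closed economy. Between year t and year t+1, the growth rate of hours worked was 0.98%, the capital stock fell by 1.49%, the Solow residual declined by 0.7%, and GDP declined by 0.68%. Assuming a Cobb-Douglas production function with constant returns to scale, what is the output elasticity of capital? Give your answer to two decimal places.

gY = gA + α·gK + (1−α)·gL, so gY − gA − gL = α(gK − gL).
-0.68 + 0.7 − 0.98 = α × (-1.49 − 0.98).
-0.96 = -2.47 α, so α = 0.3887.

α = 0.39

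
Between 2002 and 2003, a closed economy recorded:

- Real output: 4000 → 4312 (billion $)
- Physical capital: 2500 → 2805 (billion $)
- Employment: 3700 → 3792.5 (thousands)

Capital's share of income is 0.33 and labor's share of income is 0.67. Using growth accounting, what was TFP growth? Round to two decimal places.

2.10%

Real output growth = (4312 − 4000) / 4000 = 7.8%.
Physical capital growth = (2805 − 2500) / 2500 = 12.2%.
Employment growth = (3792.5 − 3700) / 3700 = 2.5%.
Labor's share = 1 − 0.33 = 0.67.
Physical capital: 0.33 × 12.2 = 4.026 pp.
Employment: 0.67 × 2.5 = 1.675 pp.
TFP growth = 7.8 − 5.701 = 2.099%.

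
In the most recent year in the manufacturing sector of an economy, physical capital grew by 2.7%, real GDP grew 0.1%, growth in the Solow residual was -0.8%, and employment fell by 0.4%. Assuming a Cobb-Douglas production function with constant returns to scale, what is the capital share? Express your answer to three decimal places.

gY = gA + α·gK + (1−α)·gL, so gY − gA − gL = α(gK − gL).
0.1 + 0.8 + 0.4 = α × (2.7 − (-0.4)).
1.3 = 3.1 α, so α = 0.41935.

The capital share is 0.419.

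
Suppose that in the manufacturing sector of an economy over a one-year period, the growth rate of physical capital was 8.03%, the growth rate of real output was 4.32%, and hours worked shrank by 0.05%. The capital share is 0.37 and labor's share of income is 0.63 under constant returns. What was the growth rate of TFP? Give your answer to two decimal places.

1.38%

Labor's share = 1 − 0.37 = 0.63.
Physical capital: 0.37 × 8.03 = 2.9711 pp.
Hours worked: 0.63 × (-0.05) = -0.0315 pp.
TFP growth = 4.32 − 2.9396 = 1.3804%.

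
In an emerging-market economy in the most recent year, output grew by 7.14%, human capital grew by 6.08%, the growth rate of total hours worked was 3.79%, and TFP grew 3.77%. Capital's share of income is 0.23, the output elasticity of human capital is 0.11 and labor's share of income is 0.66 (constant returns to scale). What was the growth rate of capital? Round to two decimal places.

Capital growth was 0.87%.

Labor's share = 1 − 0.23 − 0.11 = 0.66.
gY = gA + 0.11×6.08 + 0.66×3.79 + 0.23×g.
0.23×g = 7.14 − 3.77 − 3.1702 = 0.1998.
g = 0.1998 / 0.23 = 0.8687%.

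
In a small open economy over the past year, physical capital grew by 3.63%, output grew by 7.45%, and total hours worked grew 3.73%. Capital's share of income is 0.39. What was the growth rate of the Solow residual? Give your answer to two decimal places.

Labor's share = 1 − 0.39 = 0.61.
Physical capital: 0.39 × 3.63 = 1.4157 pp.
Total hours worked: 0.61 × 3.73 = 2.2753 pp.
TFP growth = 7.45 − 3.691 = 3.759%.

3.76%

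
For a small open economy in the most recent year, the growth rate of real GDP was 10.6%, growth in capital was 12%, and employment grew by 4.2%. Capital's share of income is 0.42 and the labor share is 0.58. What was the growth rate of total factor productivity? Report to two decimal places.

3.12%

Labor's share = 1 − 0.42 = 0.58.
Capital: 0.42 × 12 = 5.04 pp.
Employment: 0.58 × 4.2 = 2.436 pp.
TFP growth = 10.6 − 7.476 = 3.124%.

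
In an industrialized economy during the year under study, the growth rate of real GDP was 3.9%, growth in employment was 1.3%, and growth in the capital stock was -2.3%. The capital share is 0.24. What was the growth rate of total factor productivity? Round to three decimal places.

Labor's share = 1 − 0.24 = 0.76.
The capital stock: 0.24 × (-2.3) = -0.552 pp.
Employment: 0.76 × 1.3 = 0.988 pp.
TFP growth = 3.9 − 0.436 = 3.464%.

3.464%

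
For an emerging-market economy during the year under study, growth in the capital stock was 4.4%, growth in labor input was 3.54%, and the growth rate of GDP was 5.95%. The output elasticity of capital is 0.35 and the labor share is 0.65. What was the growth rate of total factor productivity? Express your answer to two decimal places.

Total factor productivity grew 2.11%.

Labor's share = 1 − 0.35 = 0.65.
The capital stock: 0.35 × 4.4 = 1.54 pp.
Labor input: 0.65 × 3.54 = 2.301 pp.
TFP growth = 5.95 − 3.841 = 2.109%.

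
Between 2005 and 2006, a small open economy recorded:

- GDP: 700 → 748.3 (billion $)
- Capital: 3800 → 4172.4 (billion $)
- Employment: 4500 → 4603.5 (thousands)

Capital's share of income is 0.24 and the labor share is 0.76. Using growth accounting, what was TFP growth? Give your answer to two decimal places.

GDP growth = (748.3 − 700) / 700 = 6.9%.
Capital growth = (4172.4 − 3800) / 3800 = 9.8%.
Employment growth = (4603.5 − 4500) / 4500 = 2.3%.
Labor's share = 1 − 0.24 = 0.76.
Capital: 0.24 × 9.8 = 2.352 pp.
Employment: 0.76 × 2.3 = 1.748 pp.
TFP growth = 6.9 − 4.1 = 2.8%.

2.80%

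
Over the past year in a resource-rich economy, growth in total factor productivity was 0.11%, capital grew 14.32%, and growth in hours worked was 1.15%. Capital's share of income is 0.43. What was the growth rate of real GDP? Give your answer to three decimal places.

Labor's share = 1 − 0.43 = 0.57.
Capital: 0.43 × 14.32 = 6.1576 pp.
Hours worked: 0.57 × 1.15 = 0.6555 pp.
Output growth = 0.11 + 6.8131 = 6.9231%.

6.923%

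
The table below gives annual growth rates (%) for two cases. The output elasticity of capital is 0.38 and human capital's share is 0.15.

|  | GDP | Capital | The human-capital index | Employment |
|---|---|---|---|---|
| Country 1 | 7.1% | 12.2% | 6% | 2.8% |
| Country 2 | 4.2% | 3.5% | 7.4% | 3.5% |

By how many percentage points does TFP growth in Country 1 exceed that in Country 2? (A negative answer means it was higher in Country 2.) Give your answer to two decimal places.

0.13 percentage points

Labor's share = 1 − 0.38 − 0.15 = 0.47.
Country 1: TFP = 7.1 − 4.636 − 0.9 − 1.316 = 0.248%.
Country 2: TFP = 4.2 − 1.33 − 1.11 − 1.645 = 0.115%.
Difference = 0.248 − (0.115) = 0.133 pp.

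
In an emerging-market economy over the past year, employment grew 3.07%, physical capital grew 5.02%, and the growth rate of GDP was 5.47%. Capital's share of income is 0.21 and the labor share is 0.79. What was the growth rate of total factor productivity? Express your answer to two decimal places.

Labor's share = 1 − 0.21 = 0.79.
Physical capital: 0.21 × 5.02 = 1.0542 pp.
Employment: 0.79 × 3.07 = 2.4253 pp.
TFP growth = 5.47 − 3.4795 = 1.9905%.

Total factor productivity growth was 1.99%.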